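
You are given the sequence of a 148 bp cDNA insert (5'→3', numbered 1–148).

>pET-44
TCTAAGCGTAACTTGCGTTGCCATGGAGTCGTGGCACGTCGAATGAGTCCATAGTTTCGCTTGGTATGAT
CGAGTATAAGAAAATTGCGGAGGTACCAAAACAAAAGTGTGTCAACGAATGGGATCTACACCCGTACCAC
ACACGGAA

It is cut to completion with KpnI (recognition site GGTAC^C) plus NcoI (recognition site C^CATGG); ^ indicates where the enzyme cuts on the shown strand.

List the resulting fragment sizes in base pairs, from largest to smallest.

The KpnI site (GGTACC) starts at position 92.
KpnI cuts after base 5 of each site (before the last base), so after position 96.
The NcoI site (CCATGG) starts at position 21.
NcoI cuts after the first base of each site, so after position 21.
Combined cut positions: 21, 96.
Linear molecule, 2 cuts → 3 fragments:
  1–21 → 21 bp
  22–96 → 75 bp
  97–148 → 52 bp
Sorted largest to smallest: 75, 52, 21 bp.

75, 52, 21 bp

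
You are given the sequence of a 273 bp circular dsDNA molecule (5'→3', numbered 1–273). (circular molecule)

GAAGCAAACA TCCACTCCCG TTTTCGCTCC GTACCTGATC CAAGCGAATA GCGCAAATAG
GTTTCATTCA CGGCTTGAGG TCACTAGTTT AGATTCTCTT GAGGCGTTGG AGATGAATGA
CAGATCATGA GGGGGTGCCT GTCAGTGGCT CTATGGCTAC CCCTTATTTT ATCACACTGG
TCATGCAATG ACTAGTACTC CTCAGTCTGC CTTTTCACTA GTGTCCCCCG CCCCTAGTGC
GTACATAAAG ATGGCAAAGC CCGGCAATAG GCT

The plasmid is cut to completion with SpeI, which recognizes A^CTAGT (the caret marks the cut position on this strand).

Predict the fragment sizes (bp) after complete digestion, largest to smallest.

139, 108, 26 bp

SpeI sites (ACTAGT) start at positions 83, 191, 217.
SpeI cuts after the first base of each site, so after positions 83, 191, 217.
Circular molecule, 3 cuts → 3 fragments:
  84–191 → 108 bp
  192–217 → 26 bp
  218–273 then 1–83 → 56 + 83 = 139 bp
Sorted largest to smallest: 139, 108, 26 bp.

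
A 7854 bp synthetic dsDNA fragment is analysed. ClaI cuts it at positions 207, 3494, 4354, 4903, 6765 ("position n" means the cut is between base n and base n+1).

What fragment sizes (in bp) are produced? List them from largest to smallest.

3287, 1862, 1089, 860, 549, 207 bp

Linear molecule, 5 cuts → 6 fragments:
  207 − 0 = 207 bp
  3494 − 207 = 3287 bp
  4354 − 3494 = 860 bp
  4903 − 4354 = 549 bp
  6765 − 4903 = 1862 bp
  7854 − 6765 = 1089 bp
Sorted largest to smallest: 3287, 1862, 1089, 860, 549, 207 bp.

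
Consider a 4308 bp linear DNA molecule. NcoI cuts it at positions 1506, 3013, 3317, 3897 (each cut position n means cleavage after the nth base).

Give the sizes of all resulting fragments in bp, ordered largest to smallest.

Linear molecule, 4 cuts → 5 fragments:
  1506 − 0 = 1506 bp
  3013 − 1506 = 1507 bp
  3317 − 3013 = 304 bp
  3897 − 3317 = 580 bp
  4308 − 3897 = 411 bp
Sorted largest to smallest: 1507, 1506, 580, 411, 304 bp.

1507, 1506, 580, 411, 304 bp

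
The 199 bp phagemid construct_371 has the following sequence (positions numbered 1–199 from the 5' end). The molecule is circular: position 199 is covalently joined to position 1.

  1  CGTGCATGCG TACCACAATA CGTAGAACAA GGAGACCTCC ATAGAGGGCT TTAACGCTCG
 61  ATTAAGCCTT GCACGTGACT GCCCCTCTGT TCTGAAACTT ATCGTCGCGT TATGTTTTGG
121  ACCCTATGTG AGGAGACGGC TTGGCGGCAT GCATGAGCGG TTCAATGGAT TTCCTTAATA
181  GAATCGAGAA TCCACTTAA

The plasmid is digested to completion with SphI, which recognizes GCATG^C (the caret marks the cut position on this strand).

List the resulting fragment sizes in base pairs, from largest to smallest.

SphI sites (GCATGC) start at positions 4, 147.
SphI cuts after base 5 of each site (before the last base), so after positions 8, 151.
Circular molecule, 2 cuts → 2 fragments:
  9–151 → 143 bp
  152–199 then 1–8 → 48 + 8 = 56 bp
Sorted largest to smallest: 143, 56 bp.

143, 56 bp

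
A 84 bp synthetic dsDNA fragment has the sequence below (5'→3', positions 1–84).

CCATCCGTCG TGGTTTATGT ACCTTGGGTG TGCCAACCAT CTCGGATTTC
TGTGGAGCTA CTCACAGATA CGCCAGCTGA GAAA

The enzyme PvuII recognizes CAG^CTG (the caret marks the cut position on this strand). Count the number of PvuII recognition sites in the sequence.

CAGCTG occurs starting at position 74.
PvuII cuts at 1 site.

1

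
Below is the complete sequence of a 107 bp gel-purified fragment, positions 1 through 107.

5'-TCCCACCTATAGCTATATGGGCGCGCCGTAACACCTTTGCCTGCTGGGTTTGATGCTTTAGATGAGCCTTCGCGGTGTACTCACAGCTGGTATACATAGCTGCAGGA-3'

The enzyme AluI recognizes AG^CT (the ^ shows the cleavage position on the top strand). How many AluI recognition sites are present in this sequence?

AGCT occurs starting at positions 11, 85, 98.
AluI cuts at 3 sites.

3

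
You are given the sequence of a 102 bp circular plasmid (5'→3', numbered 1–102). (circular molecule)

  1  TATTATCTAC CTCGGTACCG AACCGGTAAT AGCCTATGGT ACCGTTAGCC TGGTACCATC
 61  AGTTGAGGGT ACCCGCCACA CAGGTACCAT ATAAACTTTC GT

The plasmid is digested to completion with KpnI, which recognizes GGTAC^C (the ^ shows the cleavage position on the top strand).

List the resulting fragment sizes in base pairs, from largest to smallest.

33, 24, 16, 15, 14 bp

KpnI sites (GGTACC) start at positions 14, 38, 52, 68, 83.
KpnI cuts after base 5 of each site (before the last base), so after positions 18, 42, 56, 72, 87.
Circular molecule, 5 cuts → 5 fragments:
  19–42 → 24 bp
  43–56 → 14 bp
  57–72 → 16 bp
  73–87 → 15 bp
  88–102 then 1–18 → 15 + 18 = 33 bp
Sorted largest to smallest: 33, 24, 16, 15, 14 bp.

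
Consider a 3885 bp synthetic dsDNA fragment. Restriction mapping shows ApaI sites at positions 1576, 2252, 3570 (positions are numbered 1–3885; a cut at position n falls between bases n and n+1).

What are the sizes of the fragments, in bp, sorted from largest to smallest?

1576, 1318, 676, 315 bp

Linear molecule, 3 cuts → 4 fragments:
  1576 − 0 = 1576 bp
  2252 − 1576 = 676 bp
  3570 − 2252 = 1318 bp
  3885 − 3570 = 315 bp
Sorted largest to smallest: 1576, 1318, 676, 315 bp.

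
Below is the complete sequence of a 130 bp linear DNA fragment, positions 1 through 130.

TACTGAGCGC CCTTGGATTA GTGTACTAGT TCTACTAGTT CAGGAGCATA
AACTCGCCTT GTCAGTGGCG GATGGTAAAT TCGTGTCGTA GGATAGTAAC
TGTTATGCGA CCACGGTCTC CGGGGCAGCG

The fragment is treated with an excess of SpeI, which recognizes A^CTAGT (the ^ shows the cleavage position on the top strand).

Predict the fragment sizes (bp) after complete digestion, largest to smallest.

96, 25, 9 bp

SpeI sites (ACTAGT) start at positions 25, 34.
SpeI cuts after the first base of each site, so after positions 25, 34.
Linear molecule, 2 cuts → 3 fragments:
  1–25 → 25 bp
  26–34 → 9 bp
  35–130 → 96 bp
Sorted largest to smallest: 96, 25, 9 bp.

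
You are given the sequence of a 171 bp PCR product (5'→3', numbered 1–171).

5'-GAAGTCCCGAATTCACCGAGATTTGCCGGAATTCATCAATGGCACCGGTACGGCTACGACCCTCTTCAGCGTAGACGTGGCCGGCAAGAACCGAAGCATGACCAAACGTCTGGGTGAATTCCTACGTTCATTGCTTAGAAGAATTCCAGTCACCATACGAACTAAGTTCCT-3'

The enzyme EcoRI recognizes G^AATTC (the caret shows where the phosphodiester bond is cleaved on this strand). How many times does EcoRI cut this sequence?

GAATTC occurs starting at positions 9, 29, 116, 141.
EcoRI cuts at 4 sites.

4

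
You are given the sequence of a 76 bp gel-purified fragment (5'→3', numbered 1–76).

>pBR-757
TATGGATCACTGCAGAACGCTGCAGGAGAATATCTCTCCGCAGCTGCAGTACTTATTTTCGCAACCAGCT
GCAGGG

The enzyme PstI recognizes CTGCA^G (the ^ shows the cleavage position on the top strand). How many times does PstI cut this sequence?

4

CTGCAG occurs starting at positions 10, 20, 44, 69.
PstI cuts at 4 sites.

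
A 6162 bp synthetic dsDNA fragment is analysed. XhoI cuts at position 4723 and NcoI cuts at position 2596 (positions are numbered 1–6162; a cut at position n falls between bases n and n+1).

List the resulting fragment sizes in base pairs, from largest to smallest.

Combined cut positions (sorted): 2596, 4723.
Linear molecule, 2 cuts → 3 fragments:
  2596 − 0 = 2596 bp
  4723 − 2596 = 2127 bp
  6162 − 4723 = 1439 bp
Sorted largest to smallest: 2596, 2127, 1439 bp.

2596, 2127, 1439 bp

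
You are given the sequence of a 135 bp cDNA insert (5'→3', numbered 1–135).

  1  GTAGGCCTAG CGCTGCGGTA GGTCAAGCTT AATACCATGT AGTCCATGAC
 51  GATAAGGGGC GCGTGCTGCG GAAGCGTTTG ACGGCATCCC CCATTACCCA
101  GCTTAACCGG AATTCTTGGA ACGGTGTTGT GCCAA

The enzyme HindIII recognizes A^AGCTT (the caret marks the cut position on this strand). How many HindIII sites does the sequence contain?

AAGCTT occurs starting at position 25.
HindIII cuts at 1 site.

1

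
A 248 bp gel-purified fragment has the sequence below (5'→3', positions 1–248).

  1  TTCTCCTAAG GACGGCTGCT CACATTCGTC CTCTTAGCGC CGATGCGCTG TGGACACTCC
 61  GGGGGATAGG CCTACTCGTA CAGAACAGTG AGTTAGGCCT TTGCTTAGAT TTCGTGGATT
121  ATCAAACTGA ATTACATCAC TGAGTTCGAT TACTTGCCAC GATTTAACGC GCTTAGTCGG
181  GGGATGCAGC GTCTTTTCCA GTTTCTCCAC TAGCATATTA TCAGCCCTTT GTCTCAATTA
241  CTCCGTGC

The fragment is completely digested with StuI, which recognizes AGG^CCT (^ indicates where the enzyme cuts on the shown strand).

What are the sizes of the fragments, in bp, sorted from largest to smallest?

StuI sites (AGGCCT) start at positions 68, 95.
StuI cuts after base 3 of each site, so after positions 70, 97.
Linear molecule, 2 cuts → 3 fragments:
  1–70 → 70 bp
  71–97 → 27 bp
  98–248 → 151 bp
Sorted largest to smallest: 151, 70, 27 bp.

151, 70, 27 bp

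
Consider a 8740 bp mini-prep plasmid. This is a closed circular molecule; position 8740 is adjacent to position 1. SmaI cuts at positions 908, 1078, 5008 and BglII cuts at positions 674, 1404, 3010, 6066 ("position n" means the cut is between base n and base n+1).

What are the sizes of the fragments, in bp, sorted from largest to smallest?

Combined cut positions (sorted): 674, 908, 1078, 1404, 3010, 5008, 6066.
Circular molecule, 7 cuts → 7 fragments:
  908 − 674 = 234 bp
  1078 − 908 = 170 bp
  1404 − 1078 = 326 bp
  3010 − 1404 = 1606 bp
  5008 − 3010 = 1998 bp
  6066 − 5008 = 1058 bp
  wrap: 8740 − 6066 + 674 = 3348 bp
Sorted largest to smallest: 3348, 1998, 1606, 1058, 326, 234, 170 bp.

3348, 1998, 1606, 1058, 326, 234, 170 bp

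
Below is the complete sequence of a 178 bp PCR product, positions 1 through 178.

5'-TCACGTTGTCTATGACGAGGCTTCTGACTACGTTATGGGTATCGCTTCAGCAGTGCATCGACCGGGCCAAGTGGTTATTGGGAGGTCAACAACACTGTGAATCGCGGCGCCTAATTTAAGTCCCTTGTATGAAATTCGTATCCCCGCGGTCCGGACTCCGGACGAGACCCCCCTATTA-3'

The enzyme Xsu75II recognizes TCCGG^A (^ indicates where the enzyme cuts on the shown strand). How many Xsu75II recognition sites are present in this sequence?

2

TCCGGA occurs starting at positions 150, 157.
Xsu75II cuts at 2 sites.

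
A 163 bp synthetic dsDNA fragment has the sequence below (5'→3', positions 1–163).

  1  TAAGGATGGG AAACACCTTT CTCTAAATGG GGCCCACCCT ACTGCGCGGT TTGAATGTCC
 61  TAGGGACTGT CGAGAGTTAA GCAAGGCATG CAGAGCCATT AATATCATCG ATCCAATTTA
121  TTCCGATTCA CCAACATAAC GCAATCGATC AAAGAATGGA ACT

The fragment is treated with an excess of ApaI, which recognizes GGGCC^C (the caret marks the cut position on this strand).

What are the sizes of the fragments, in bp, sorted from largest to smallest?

The ApaI site (GGGCCC) starts at position 30.
ApaI cuts after base 5 of each site (before the last base), so after position 34.
Linear molecule, 1 cut → 2 fragments:
  1–34 → 34 bp
  35–163 → 129 bp
Sorted largest to smallest: 129, 34 bp.

129, 34 bp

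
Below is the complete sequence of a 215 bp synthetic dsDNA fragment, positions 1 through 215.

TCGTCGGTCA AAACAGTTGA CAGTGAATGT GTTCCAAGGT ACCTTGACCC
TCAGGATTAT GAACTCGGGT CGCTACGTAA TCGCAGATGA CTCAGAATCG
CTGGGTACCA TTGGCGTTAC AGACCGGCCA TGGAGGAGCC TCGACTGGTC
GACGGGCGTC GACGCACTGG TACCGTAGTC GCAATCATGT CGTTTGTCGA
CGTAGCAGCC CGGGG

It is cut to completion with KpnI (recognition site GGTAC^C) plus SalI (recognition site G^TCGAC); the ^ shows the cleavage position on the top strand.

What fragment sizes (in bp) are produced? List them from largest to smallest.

KpnI sites (GGTACC) start at positions 38, 104, 169.
KpnI cuts after base 5 of each site (before the last base), so after positions 42, 108, 173.
SalI sites (GTCGAC) start at positions 148, 158, 196.
SalI cuts after the first base of each site, so after positions 148, 158, 196.
Combined cut positions: 42, 108, 148, 158, 173, 196.
Linear molecule, 6 cuts → 7 fragments:
  1–42 → 42 bp
  43–108 → 66 bp
  109–148 → 40 bp
  149–158 → 10 bp
  159–173 → 15 bp
  174–196 → 23 bp
  197–215 → 19 bp
Sorted largest to smallest: 66, 42, 40, 23, 19, 15, 10 bp.

66, 42, 40, 23, 19, 15, 10 bp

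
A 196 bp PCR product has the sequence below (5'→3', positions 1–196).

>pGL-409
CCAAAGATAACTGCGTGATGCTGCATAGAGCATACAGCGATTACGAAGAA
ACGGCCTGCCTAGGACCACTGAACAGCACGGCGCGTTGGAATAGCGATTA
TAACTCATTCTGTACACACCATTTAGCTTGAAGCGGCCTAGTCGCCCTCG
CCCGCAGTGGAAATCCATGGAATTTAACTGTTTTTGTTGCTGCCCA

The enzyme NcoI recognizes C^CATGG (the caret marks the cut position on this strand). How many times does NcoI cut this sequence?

CCATGG occurs starting at position 165.
NcoI cuts at 1 site.

1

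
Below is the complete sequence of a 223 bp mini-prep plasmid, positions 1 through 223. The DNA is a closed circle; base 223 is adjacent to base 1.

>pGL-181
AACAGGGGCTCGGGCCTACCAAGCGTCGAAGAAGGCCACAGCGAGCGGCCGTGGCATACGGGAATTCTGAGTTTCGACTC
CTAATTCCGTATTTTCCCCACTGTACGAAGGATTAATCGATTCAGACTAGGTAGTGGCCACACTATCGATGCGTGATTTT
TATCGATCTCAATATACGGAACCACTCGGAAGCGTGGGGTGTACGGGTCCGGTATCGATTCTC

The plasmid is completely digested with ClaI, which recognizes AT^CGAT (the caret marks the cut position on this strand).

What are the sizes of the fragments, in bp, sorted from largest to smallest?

125, 52, 29, 17 bp

ClaI sites (ATCGAT) start at positions 116, 145, 162, 214.
ClaI cuts after base 2 of each site, so after positions 117, 146, 163, 215.
Circular molecule, 4 cuts → 4 fragments:
  118–146 → 29 bp
  147–163 → 17 bp
  164–215 → 52 bp
  216–223 then 1–117 → 8 + 117 = 125 bp
Sorted largest to smallest: 125, 52, 29, 17 bp.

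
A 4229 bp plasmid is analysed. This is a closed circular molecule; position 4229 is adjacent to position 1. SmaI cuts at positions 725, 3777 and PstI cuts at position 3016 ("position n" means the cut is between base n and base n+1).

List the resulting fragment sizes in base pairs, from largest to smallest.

Combined cut positions (sorted): 725, 3016, 3777.
Circular molecule, 3 cuts → 3 fragments:
  3016 − 725 = 2291 bp
  3777 − 3016 = 761 bp
  wrap: 4229 − 3777 + 725 = 1177 bp
Sorted largest to smallest: 2291, 1177, 761 bp.

2291, 1177, 761 bp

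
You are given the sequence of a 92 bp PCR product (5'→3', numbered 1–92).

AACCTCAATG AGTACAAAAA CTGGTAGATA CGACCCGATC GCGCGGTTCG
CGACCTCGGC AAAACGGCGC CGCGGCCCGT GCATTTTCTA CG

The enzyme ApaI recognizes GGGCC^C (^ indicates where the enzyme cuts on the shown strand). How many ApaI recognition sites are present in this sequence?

No occurrence of GGGCCC is present in the sequence.
ApaI does not cut: 0 sites.

0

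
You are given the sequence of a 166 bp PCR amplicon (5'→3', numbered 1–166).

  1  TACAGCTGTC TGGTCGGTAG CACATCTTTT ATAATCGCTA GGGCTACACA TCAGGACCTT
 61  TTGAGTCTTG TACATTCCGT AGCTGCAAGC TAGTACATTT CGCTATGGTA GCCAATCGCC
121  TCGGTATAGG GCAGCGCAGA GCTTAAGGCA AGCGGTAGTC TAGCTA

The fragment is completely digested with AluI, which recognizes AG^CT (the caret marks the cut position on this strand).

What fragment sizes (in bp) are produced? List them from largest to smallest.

AluI sites (AGCT) start at positions 4, 81, 88, 140, 162.
AluI cuts after base 2 of each site, so after positions 5, 82, 89, 141, 163.
Linear molecule, 5 cuts → 6 fragments:
  1–5 → 5 bp
  6–82 → 77 bp
  83–89 → 7 bp
  90–141 → 52 bp
  142–163 → 22 bp
  164–166 → 3 bp
Sorted largest to smallest: 77, 52, 22, 7, 5, 3 bp.

77, 52, 22, 7, 5, 3 bp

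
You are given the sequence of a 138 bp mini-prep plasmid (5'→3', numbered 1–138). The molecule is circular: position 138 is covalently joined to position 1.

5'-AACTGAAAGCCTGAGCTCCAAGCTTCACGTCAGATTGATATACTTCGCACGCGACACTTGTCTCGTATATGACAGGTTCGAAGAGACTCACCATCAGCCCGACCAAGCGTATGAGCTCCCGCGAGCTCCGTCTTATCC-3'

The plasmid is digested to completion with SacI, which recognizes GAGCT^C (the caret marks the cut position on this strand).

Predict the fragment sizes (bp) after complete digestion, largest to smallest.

SacI sites (GAGCTC) start at positions 13, 113, 123.
SacI cuts after base 5 of each site (before the last base), so after positions 17, 117, 127.
Circular molecule, 3 cuts → 3 fragments:
  18–117 → 100 bp
  118–127 → 10 bp
  128–138 then 1–17 → 11 + 17 = 28 bp
Sorted largest to smallest: 100, 28, 10 bp.

100, 28, 10 bp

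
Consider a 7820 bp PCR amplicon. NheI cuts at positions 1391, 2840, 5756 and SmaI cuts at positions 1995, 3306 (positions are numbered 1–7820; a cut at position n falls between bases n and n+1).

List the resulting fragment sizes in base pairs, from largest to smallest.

Combined cut positions (sorted): 1391, 1995, 2840, 3306, 5756.
Linear molecule, 5 cuts → 6 fragments:
  1391 − 0 = 1391 bp
  1995 − 1391 = 604 bp
  2840 − 1995 = 845 bp
  3306 − 2840 = 466 bp
  5756 − 3306 = 2450 bp
  7820 − 5756 = 2064 bp
Sorted largest to smallest: 2450, 2064, 1391, 845, 604, 466 bp.

2450, 2064, 1391, 845, 604, 466 bp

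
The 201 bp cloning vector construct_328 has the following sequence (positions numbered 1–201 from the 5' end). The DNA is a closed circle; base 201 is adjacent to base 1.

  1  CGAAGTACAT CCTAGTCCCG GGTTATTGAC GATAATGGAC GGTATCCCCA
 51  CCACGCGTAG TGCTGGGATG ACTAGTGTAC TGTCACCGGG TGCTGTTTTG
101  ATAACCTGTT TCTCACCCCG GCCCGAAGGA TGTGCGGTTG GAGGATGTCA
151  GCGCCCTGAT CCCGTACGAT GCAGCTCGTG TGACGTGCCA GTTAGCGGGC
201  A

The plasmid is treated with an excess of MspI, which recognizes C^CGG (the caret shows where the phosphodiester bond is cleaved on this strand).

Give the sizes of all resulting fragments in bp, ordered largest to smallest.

101, 68, 32 bp

MspI sites (CCGG) start at positions 18, 86, 118.
MspI cuts after the first base of each site, so after positions 18, 86, 118.
Circular molecule, 3 cuts → 3 fragments:
  19–86 → 68 bp
  87–118 → 32 bp
  119–201 then 1–18 → 83 + 18 = 101 bp
Sorted largest to smallest: 101, 68, 32 bp.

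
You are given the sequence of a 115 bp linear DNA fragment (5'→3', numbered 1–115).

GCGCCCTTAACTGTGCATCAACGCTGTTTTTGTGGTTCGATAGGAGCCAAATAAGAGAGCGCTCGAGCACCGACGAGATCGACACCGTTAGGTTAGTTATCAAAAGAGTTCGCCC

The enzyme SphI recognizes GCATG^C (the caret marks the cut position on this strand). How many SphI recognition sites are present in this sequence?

No occurrence of GCATGC is present in the sequence.
SphI does not cut: 0 sites.

0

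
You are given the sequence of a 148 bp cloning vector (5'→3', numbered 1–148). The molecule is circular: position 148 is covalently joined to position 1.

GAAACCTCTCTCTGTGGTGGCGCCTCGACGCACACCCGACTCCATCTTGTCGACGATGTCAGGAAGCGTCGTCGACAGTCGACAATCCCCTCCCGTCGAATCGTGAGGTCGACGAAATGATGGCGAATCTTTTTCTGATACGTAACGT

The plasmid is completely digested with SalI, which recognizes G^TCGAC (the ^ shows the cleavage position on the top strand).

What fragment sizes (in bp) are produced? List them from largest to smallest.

SalI sites (GTCGAC) start at positions 49, 71, 78, 108.
SalI cuts after the first base of each site, so after positions 49, 71, 78, 108.
Circular molecule, 4 cuts → 4 fragments:
  50–71 → 22 bp
  72–78 → 7 bp
  79–108 → 30 bp
  109–148 then 1–49 → 40 + 49 = 89 bp
Sorted largest to smallest: 89, 30, 22, 7 bp.

89, 30, 22, 7 bp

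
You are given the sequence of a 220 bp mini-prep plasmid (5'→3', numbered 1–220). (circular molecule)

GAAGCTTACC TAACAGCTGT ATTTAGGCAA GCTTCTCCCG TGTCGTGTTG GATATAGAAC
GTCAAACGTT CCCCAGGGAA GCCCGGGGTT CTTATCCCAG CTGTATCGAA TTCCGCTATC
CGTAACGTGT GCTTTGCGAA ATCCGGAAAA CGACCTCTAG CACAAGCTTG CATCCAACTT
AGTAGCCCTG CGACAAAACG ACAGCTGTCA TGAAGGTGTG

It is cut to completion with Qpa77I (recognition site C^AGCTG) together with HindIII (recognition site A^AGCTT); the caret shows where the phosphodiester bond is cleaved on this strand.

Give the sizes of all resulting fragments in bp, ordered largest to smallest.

69, 66, 38, 20, 15, 12 bp

Qpa77I sites (CAGCTG) start at positions 14, 98, 202.
Qpa77I cuts after the first base of each site, so after positions 14, 98, 202.
HindIII sites (AAGCTT) start at positions 2, 29, 164.
HindIII cuts after the first base of each site, so after positions 2, 29, 164.
Combined cut positions: 2, 14, 29, 98, 164, 202.
Circular molecule, 6 cuts → 6 fragments:
  3–14 → 12 bp
  15–29 → 15 bp
  30–98 → 69 bp
  99–164 → 66 bp
  165–202 → 38 bp
  203–220 then 1–2 → 18 + 2 = 20 bp
Sorted largest to smallest: 69, 66, 38, 20, 15, 12 bp.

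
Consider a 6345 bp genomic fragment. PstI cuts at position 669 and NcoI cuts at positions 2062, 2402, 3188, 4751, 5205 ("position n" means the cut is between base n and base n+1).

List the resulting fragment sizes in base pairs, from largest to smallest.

Combined cut positions (sorted): 669, 2062, 2402, 3188, 4751, 5205.
Linear molecule, 6 cuts → 7 fragments:
  669 − 0 = 669 bp
  2062 − 669 = 1393 bp
  2402 − 2062 = 340 bp
  3188 − 2402 = 786 bp
  4751 − 3188 = 1563 bp
  5205 − 4751 = 454 bp
  6345 − 5205 = 1140 bp
Sorted largest to smallest: 1563, 1393, 1140, 786, 669, 454, 340 bp.

1563, 1393, 1140, 786, 669, 454, 340 bp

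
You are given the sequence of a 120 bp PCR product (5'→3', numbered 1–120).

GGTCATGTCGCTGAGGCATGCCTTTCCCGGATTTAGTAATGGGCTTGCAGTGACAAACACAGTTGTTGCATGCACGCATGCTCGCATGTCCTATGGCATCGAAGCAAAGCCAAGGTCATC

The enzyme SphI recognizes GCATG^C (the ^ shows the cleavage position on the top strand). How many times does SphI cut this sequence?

3

GCATGC occurs starting at positions 16, 68, 76.
SphI cuts at 3 sites.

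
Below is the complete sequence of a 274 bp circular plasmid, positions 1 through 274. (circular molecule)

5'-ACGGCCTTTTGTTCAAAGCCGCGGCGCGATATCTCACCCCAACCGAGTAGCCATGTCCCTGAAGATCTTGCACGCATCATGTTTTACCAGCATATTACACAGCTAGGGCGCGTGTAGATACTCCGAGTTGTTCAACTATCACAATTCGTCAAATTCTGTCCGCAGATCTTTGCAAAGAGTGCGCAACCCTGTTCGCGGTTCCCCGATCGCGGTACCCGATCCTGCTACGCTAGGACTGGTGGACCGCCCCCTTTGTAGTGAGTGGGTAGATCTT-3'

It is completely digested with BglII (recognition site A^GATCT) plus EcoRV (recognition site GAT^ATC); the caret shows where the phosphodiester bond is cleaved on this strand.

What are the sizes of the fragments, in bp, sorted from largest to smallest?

104, 101, 36, 33 bp

BglII sites (AGATCT) start at positions 63, 164, 268.
BglII cuts after the first base of each site, so after positions 63, 164, 268.
The EcoRV site (GATATC) starts at position 28.
EcoRV cuts after base 3 of each site, so after position 30.
Combined cut positions: 30, 63, 164, 268.
Circular molecule, 4 cuts → 4 fragments:
  31–63 → 33 bp
  64–164 → 101 bp
  165–268 → 104 bp
  269–274 then 1–30 → 6 + 30 = 36 bp
Sorted largest to smallest: 104, 101, 36, 33 bp.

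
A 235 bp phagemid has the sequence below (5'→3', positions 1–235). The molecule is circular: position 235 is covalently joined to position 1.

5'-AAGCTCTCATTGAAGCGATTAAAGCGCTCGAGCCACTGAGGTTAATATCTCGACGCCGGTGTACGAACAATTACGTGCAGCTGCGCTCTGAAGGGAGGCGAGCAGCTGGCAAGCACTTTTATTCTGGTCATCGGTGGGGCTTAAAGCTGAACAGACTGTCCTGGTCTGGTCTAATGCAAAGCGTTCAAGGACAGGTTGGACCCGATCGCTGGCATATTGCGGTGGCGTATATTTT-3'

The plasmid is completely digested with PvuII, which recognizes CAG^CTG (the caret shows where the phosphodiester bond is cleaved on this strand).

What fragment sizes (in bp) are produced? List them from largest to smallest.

PvuII sites (CAGCTG) start at positions 78, 103.
PvuII cuts after base 3 of each site, so after positions 80, 105.
Circular molecule, 2 cuts → 2 fragments:
  81–105 → 25 bp
  106–235 then 1–80 → 130 + 80 = 210 bp
Sorted largest to smallest: 210, 25 bp.

210, 25 bp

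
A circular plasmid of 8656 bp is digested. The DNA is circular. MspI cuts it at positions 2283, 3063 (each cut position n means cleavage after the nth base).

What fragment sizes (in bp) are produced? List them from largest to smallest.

Circular molecule, 2 cuts → 2 fragments:
  3063 − 2283 = 780 bp
  wrap: 8656 − 3063 + 2283 = 7876 bp
Sorted largest to smallest: 7876, 780 bp.

7876, 780 bp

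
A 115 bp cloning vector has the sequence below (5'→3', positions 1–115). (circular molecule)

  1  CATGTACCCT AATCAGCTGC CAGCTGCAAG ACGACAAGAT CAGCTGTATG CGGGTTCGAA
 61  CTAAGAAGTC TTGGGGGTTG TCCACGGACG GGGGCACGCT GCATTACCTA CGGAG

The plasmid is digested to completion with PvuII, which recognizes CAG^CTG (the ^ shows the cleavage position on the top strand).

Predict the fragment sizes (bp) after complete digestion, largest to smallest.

PvuII sites (CAGCTG) start at positions 14, 21, 41.
PvuII cuts after base 3 of each site, so after positions 16, 23, 43.
Circular molecule, 3 cuts → 3 fragments:
  17–23 → 7 bp
  24–43 → 20 bp
  44–115 then 1–16 → 72 + 16 = 88 bp
Sorted largest to smallest: 88, 20, 7 bp.

88, 20, 7 bp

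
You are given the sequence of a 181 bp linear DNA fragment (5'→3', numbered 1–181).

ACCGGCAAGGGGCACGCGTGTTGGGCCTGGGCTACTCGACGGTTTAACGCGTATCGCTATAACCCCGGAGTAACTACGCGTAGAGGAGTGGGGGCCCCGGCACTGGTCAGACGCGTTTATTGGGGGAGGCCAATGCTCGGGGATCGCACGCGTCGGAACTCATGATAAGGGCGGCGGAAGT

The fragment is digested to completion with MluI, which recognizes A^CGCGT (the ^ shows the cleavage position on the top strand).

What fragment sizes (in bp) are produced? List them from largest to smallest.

37, 35, 33, 33, 29, 14 bp

MluI sites (ACGCGT) start at positions 14, 47, 76, 111, 148.
MluI cuts after the first base of each site, so after positions 14, 47, 76, 111, 148.
Linear molecule, 5 cuts → 6 fragments:
  1–14 → 14 bp
  15–47 → 33 bp
  48–76 → 29 bp
  77–111 → 35 bp
  112–148 → 37 bp
  149–181 → 33 bp
Sorted largest to smallest: 37, 35, 33, 33, 29, 14 bp.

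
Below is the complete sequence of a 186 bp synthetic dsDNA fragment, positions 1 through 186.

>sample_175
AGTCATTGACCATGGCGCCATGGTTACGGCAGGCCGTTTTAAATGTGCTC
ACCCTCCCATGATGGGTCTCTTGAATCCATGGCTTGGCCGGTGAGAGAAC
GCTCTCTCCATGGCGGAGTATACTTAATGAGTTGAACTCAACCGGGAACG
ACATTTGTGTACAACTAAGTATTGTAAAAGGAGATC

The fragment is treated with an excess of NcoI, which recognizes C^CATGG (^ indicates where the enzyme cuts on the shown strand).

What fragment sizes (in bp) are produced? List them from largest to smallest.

78, 59, 31, 10, 8 bp

NcoI sites (CCATGG) start at positions 10, 18, 77, 108.
NcoI cuts after the first base of each site, so after positions 10, 18, 77, 108.
Linear molecule, 4 cuts → 5 fragments:
  1–10 → 10 bp
  11–18 → 8 bp
  19–77 → 59 bp
  78–108 → 31 bp
  109–186 → 78 bp
Sorted largest to smallest: 78, 59, 31, 10, 8 bp.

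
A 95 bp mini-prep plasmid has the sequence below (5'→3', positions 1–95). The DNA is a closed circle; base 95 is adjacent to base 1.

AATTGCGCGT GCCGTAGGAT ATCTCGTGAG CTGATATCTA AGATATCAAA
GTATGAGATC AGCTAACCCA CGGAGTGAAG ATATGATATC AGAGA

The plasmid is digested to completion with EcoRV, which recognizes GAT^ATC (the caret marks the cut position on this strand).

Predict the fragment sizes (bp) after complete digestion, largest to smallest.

EcoRV sites (GATATC) start at positions 18, 33, 42, 85.
EcoRV cuts after base 3 of each site, so after positions 20, 35, 44, 87.
Circular molecule, 4 cuts → 4 fragments:
  21–35 → 15 bp
  36–44 → 9 bp
  45–87 → 43 bp
  88–95 then 1–20 → 8 + 20 = 28 bp
Sorted largest to smallest: 43, 28, 15, 9 bp.

43, 28, 15, 9 bp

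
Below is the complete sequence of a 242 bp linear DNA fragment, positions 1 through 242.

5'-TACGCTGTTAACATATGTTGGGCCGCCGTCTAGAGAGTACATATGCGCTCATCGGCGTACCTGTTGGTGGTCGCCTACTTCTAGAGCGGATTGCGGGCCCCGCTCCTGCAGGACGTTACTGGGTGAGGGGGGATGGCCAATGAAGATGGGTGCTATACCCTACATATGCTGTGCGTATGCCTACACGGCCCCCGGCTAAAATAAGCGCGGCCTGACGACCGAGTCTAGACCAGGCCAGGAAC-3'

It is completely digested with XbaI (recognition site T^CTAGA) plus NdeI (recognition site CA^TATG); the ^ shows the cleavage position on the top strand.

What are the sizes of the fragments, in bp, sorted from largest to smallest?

XbaI sites (TCTAGA) start at positions 29, 80, 224.
XbaI cuts after the first base of each site, so after positions 29, 80, 224.
NdeI sites (CATATG) start at positions 12, 40, 163.
NdeI cuts after base 2 of each site, so after positions 13, 41, 164.
Combined cut positions: 13, 29, 41, 80, 164, 224.
Linear molecule, 6 cuts → 7 fragments:
  1–13 → 13 bp
  14–29 → 16 bp
  30–41 → 12 bp
  42–80 → 39 bp
  81–164 → 84 bp
  165–224 → 60 bp
  225–242 → 18 bp
Sorted largest to smallest: 84, 60, 39, 18, 16, 13, 12 bp.

84, 60, 39, 18, 16, 13, 12 bp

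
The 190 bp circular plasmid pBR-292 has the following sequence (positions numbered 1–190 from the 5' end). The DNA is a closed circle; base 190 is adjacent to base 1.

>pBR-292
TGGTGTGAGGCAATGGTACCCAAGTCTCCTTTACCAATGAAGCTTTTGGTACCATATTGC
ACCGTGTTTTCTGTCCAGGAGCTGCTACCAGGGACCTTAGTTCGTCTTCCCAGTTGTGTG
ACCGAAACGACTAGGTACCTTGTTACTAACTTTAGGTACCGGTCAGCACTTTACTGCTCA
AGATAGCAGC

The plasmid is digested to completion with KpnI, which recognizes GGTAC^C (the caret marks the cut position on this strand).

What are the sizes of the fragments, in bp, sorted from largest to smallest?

86, 50, 33, 21 bp

KpnI sites (GGTACC) start at positions 15, 48, 134, 155.
KpnI cuts after base 5 of each site (before the last base), so after positions 19, 52, 138, 159.
Circular molecule, 4 cuts → 4 fragments:
  20–52 → 33 bp
  53–138 → 86 bp
  139–159 → 21 bp
  160–190 then 1–19 → 31 + 19 = 50 bp
Sorted largest to smallest: 86, 50, 33, 21 bp.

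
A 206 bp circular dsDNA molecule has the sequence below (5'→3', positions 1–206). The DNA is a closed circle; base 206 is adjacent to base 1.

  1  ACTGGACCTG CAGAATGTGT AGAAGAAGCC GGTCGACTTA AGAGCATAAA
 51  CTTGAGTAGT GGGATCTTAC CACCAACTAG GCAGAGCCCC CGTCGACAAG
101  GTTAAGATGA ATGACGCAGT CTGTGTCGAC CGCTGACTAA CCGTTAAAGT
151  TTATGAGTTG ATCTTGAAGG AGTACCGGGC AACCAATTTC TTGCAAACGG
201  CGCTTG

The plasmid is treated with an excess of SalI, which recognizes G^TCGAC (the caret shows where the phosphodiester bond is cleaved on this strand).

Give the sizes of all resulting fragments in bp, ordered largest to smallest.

SalI sites (GTCGAC) start at positions 32, 92, 125.
SalI cuts after the first base of each site, so after positions 32, 92, 125.
Circular molecule, 3 cuts → 3 fragments:
  33–92 → 60 bp
  93–125 → 33 bp
  126–206 then 1–32 → 81 + 32 = 113 bp
Sorted largest to smallest: 113, 60, 33 bp.

113, 60, 33 bp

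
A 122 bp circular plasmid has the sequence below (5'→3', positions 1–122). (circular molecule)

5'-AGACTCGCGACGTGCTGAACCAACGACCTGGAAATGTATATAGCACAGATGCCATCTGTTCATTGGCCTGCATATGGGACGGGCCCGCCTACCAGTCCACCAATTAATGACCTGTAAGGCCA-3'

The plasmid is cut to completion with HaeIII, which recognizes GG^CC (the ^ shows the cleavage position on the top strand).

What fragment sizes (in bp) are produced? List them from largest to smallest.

HaeIII sites (GGCC) start at positions 65, 82, 118.
HaeIII cuts after base 2 of each site, so after positions 66, 83, 119.
Circular molecule, 3 cuts → 3 fragments:
  67–83 → 17 bp
  84–119 → 36 bp
  120–122 then 1–66 → 3 + 66 = 69 bp
Sorted largest to smallest: 69, 36, 17 bp.

69, 36, 17 bp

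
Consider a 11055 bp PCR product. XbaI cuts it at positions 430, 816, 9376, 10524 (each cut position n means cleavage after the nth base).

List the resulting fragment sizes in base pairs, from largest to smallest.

8560, 1148, 531, 430, 386 bp

Linear molecule, 4 cuts → 5 fragments:
  430 − 0 = 430 bp
  816 − 430 = 386 bp
  9376 − 816 = 8560 bp
  10524 − 9376 = 1148 bp
  11055 − 10524 = 531 bp
Sorted largest to smallest: 8560, 1148, 531, 430, 386 bp.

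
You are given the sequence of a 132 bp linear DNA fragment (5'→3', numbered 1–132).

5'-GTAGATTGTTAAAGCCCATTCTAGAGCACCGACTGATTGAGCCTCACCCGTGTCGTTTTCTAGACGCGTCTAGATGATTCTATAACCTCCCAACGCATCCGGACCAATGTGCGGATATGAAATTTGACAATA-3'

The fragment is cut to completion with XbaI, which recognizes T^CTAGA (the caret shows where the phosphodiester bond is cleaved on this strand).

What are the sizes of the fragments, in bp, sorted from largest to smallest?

63, 39, 20, 10 bp

XbaI sites (TCTAGA) start at positions 20, 59, 69.
XbaI cuts after the first base of each site, so after positions 20, 59, 69.
Linear molecule, 3 cuts → 4 fragments:
  1–20 → 20 bp
  21–59 → 39 bp
  60–69 → 10 bp
  70–132 → 63 bp
Sorted largest to smallest: 63, 39, 20, 10 bp.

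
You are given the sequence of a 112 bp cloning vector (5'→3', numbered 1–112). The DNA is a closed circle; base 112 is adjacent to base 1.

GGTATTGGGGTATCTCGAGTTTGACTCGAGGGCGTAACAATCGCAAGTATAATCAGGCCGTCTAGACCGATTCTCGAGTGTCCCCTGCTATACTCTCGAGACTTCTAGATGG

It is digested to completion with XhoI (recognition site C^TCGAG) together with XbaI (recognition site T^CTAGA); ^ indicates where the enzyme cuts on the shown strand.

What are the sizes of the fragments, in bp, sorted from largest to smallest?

XhoI sites (CTCGAG) start at positions 14, 25, 73, 95.
XhoI cuts after the first base of each site, so after positions 14, 25, 73, 95.
XbaI sites (TCTAGA) start at positions 61, 104.
XbaI cuts after the first base of each site, so after positions 61, 104.
Combined cut positions: 14, 25, 61, 73, 95, 104.
Circular molecule, 6 cuts → 6 fragments:
  15–25 → 11 bp
  26–61 → 36 bp
  62–73 → 12 bp
  74–95 → 22 bp
  96–104 → 9 bp
  105–112 then 1–14 → 8 + 14 = 22 bp
Sorted largest to smallest: 36, 22, 22, 12, 11, 9 bp.

36, 22, 22, 12, 11, 9 bp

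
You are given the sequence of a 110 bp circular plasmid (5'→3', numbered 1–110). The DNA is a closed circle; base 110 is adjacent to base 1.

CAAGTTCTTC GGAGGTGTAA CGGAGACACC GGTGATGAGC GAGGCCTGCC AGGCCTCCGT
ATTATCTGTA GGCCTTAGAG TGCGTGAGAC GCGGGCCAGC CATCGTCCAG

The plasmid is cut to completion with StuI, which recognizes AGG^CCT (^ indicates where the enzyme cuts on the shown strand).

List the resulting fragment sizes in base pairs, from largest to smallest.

82, 19, 9 bp

StuI sites (AGGCCT) start at positions 42, 51, 70.
StuI cuts after base 3 of each site, so after positions 44, 53, 72.
Circular molecule, 3 cuts → 3 fragments:
  45–53 → 9 bp
  54–72 → 19 bp
  73–110 then 1–44 → 38 + 44 = 82 bp
Sorted largest to smallest: 82, 19, 9 bp.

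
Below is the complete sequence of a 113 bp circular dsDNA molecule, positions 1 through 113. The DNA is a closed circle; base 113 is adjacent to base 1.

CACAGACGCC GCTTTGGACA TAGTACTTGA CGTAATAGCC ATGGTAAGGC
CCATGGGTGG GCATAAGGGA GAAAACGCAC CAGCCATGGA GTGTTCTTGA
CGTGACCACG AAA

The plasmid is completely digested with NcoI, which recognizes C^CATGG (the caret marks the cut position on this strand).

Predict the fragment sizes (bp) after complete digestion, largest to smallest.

NcoI sites (CCATGG) start at positions 39, 51, 84.
NcoI cuts after the first base of each site, so after positions 39, 51, 84.
Circular molecule, 3 cuts → 3 fragments:
  40–51 → 12 bp
  52–84 → 33 bp
  85–113 then 1–39 → 29 + 39 = 68 bp
Sorted largest to smallest: 68, 33, 12 bp.

68, 33, 12 bp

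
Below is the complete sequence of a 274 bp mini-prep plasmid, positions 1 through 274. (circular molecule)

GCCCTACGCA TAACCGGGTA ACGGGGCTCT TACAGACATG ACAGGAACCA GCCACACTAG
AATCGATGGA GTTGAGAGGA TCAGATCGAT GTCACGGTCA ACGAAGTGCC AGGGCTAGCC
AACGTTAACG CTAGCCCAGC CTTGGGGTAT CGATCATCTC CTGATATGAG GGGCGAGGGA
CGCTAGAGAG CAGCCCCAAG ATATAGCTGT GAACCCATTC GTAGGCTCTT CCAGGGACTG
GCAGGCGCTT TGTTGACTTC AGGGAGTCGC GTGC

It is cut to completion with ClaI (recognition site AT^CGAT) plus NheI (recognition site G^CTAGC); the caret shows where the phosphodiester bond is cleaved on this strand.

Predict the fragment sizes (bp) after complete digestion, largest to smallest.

187, 28, 23, 20, 16 bp

ClaI sites (ATCGAT) start at positions 62, 85, 149.
ClaI cuts after base 2 of each site, so after positions 63, 86, 150.
NheI sites (GCTAGC) start at positions 114, 130.
NheI cuts after the first base of each site, so after positions 114, 130.
Combined cut positions: 63, 86, 114, 130, 150.
Circular molecule, 5 cuts → 5 fragments:
  64–86 → 23 bp
  87–114 → 28 bp
  115–130 → 16 bp
  131–150 → 20 bp
  151–274 then 1–63 → 124 + 63 = 187 bp
Sorted largest to smallest: 187, 28, 23, 20, 16 bp.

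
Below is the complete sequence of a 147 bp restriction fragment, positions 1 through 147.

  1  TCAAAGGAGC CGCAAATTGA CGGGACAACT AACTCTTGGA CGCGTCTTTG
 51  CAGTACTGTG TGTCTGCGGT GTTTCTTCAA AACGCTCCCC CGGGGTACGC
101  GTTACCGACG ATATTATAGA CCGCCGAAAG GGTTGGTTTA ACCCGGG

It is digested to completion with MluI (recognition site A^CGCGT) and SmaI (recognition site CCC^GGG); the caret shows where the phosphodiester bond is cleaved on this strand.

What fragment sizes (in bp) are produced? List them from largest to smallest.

51, 47, 40, 6, 3 bp

MluI sites (ACGCGT) start at positions 40, 97.
MluI cuts after the first base of each site, so after positions 40, 97.
SmaI sites (CCCGGG) start at positions 89, 142.
SmaI cuts after base 3 of each site, so after positions 91, 144.
Combined cut positions: 40, 91, 97, 144.
Linear molecule, 4 cuts → 5 fragments:
  1–40 → 40 bp
  41–91 → 51 bp
  92–97 → 6 bp
  98–144 → 47 bp
  145–147 → 3 bp
Sorted largest to smallest: 51, 47, 40, 6, 3 bp.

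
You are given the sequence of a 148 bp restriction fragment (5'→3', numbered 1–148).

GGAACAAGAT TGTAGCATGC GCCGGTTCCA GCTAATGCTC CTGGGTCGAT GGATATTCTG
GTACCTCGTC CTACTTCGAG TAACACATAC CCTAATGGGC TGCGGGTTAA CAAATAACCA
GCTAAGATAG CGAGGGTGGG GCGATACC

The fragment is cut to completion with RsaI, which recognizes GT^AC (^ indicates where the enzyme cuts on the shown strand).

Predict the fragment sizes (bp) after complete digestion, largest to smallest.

86, 62 bp

The RsaI site (GTAC) starts at position 61.
RsaI cuts after base 2 of each site, so after position 62.
Linear molecule, 1 cut → 2 fragments:
  1–62 → 62 bp
  63–148 → 86 bp
Sorted largest to smallest: 86, 62 bp.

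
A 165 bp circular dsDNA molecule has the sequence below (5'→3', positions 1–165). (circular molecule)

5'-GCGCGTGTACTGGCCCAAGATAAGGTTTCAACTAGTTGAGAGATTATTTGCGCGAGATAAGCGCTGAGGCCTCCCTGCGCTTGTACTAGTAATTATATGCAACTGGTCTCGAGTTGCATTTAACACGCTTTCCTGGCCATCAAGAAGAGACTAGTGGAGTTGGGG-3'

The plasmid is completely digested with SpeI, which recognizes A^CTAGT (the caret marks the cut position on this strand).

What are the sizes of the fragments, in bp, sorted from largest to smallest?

SpeI sites (ACTAGT) start at positions 31, 85, 150.
SpeI cuts after the first base of each site, so after positions 31, 85, 150.
Circular molecule, 3 cuts → 3 fragments:
  32–85 → 54 bp
  86–150 → 65 bp
  151–165 then 1–31 → 15 + 31 = 46 bp
Sorted largest to smallest: 65, 54, 46 bp.

65, 54, 46 bp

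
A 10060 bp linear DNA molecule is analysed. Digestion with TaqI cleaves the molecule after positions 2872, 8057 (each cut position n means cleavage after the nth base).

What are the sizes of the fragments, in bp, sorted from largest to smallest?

Linear molecule, 2 cuts → 3 fragments:
  2872 − 0 = 2872 bp
  8057 − 2872 = 5185 bp
  10060 − 8057 = 2003 bp
Sorted largest to smallest: 5185, 2872, 2003 bp.

5185, 2872, 2003 bp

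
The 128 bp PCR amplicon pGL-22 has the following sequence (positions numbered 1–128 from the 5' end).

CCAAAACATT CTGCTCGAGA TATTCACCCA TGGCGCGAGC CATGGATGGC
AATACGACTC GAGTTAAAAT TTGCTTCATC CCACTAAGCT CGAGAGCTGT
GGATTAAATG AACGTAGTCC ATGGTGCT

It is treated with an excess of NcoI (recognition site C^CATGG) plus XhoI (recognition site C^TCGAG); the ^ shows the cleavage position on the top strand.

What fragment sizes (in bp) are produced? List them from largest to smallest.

NcoI sites (CCATGG) start at positions 28, 40, 119.
NcoI cuts after the first base of each site, so after positions 28, 40, 119.
XhoI sites (CTCGAG) start at positions 14, 58, 89.
XhoI cuts after the first base of each site, so after positions 14, 58, 89.
Combined cut positions: 14, 28, 40, 58, 89, 119.
Linear molecule, 6 cuts → 7 fragments:
  1–14 → 14 bp
  15–28 → 14 bp
  29–40 → 12 bp
  41–58 → 18 bp
  59–89 → 31 bp
  90–119 → 30 bp
  120–128 → 9 bp
Sorted largest to smallest: 31, 30, 18, 14, 14, 12, 9 bp.

31, 30, 18, 14, 14, 12, 9 bp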